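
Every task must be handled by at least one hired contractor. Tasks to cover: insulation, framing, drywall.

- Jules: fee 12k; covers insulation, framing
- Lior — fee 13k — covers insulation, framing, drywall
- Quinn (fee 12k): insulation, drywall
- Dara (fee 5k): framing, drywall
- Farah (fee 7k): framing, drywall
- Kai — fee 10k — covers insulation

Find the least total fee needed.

This is a weighted set-cover instance.
The greedy cost-per-new-task heuristic would pick Dara and Kai for 15, but a cheaper cover exists.
Lior alone covers insulation, framing, drywall — every task.
Total fee: 13.
No cover costs less than 13.

13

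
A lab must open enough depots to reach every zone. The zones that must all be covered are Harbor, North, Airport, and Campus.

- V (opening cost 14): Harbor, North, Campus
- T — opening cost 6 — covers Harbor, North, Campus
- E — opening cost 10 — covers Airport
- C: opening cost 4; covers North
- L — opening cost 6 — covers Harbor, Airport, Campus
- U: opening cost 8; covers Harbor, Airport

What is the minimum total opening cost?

10

The greedy cost-per-new-zone heuristic would pick T and L for 12, but a cheaper cover exists.
Choose C and L: together they cover Harbor, North, Airport, Campus — every zone.
Total opening cost: 4 + 6 = 10.
No cover costs less than 10.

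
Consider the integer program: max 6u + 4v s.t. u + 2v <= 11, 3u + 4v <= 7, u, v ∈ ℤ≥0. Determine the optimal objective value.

12

The continuous relaxation peaks at (2.33, 0) with value 14.00; rounding to a feasible lattice point costs some objective.
(u,v)=(2,0): 1·2+2·0=2≤11, 3·2+4·0=6≤7, objective 12.
(u,v)=(1,1): 1·1+2·1=3≤11, 3·1+4·1=7≤7, objective 10.
(u,v)=(1,0): 1·1+2·0=1≤11, 3·1+4·0=3≤7, objective 6.
The best lattice point is (2,0), giving 12.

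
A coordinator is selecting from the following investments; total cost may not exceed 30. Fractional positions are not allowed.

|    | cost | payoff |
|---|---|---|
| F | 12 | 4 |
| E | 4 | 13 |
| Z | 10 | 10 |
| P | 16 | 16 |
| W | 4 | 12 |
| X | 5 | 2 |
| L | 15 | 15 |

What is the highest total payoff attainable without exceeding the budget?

43

This is a 0-1 knapsack instance.
Allowing fractional choices, the relaxed optimum would be about 47.0, but investments are indivisible.
E + P + W + X: cost 4 + 16 + 4 + 5 = 29 ≤ 30, payoff 13 + 16 + 12 + 2 = 43.
E + W + X + L: cost 4 + 4 + 5 + 15 = 28 ≤ 30, payoff 13 + 12 + 2 + 15 = 42.
E + P + W: cost 4 + 16 + 4 = 24 ≤ 30, payoff 13 + 16 + 12 = 41.
Best is E, P, W, and X with total payoff 43.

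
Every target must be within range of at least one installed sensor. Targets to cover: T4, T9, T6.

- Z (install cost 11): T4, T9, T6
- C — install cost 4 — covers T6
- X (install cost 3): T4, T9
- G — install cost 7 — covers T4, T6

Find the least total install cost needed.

7

Choose C and X: together they cover T4, T9, T6 — every target.
Total install cost: 4 + 3 = 7.
No cover costs less than 7.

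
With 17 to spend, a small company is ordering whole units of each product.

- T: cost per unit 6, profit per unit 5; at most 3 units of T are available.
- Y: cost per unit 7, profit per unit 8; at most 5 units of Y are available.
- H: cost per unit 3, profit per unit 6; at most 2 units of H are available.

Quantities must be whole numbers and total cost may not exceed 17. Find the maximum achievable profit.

H has the best ratio (6/3); taking only H gives at most 2×6 = 12 (stopped by the supply cap of 2).
Mixing does better — 2×Y and 1×H: cost 17 ≤ 17, profit 2·8 + 1·6 = 22.

22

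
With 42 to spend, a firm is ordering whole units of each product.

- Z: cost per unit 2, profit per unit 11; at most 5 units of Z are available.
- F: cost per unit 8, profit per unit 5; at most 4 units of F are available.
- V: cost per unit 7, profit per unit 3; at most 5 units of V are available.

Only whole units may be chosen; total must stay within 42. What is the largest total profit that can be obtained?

75

Take 5×Z and 4×F: cost 42 ≤ 42, profit 5·11 + 4·5 = 75.
Z has the best ratio (11/2) and is taken to its limit of 5; remaining capacity is filled optimally with the others.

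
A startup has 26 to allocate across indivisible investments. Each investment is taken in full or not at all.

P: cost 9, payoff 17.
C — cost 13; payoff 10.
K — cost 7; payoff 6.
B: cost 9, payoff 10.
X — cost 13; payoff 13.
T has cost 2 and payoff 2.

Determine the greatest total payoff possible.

33

This is an integer program with binary decision variables.
P + X + T: cost 9 + 13 + 2 = 24 ≤ 26, payoff 17 + 13 + 2 = 32.
P + K + B: cost 9 + 7 + 9 = 25 ≤ 26, payoff 17 + 6 + 10 = 33.
P + X: cost 9 + 13 = 22 ≤ 26, payoff 17 + 13 = 30.
Best is P, K, and B with total payoff 33.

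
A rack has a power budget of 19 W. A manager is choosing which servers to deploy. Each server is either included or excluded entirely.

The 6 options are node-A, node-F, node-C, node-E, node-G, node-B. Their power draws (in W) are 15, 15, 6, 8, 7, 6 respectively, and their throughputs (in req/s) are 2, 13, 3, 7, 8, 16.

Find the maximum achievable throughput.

Allowing fractional choices, the relaxed optimum would be about 29.2, but servers are indivisible.
node-C + node-G + node-B: power draw 6 + 7 + 6 = 19 ≤ 19, throughput 3 + 8 + 16 = 27.
node-G + node-B: power draw 7 + 6 = 13 ≤ 19, throughput 8 + 16 = 24.
node-E + node-B: power draw 8 + 6 = 14 ≤ 19, throughput 7 + 16 = 23.
Best is node-C, node-G, and node-B with total throughput 27.

27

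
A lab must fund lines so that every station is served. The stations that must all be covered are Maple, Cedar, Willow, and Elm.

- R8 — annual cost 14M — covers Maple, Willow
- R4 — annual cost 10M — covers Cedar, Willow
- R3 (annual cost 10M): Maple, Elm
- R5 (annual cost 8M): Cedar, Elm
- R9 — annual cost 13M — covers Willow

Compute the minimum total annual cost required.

20

The greedy cost-per-new-station heuristic would pick R5 and R8 for 22, but a cheaper cover exists.
Choose R4 and R3: together they cover Maple, Cedar, Willow, Elm — every station.
Total annual cost: 10 + 10 = 20.
No cover costs less than 20.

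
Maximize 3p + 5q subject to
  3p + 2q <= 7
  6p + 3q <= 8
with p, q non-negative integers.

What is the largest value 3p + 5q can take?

10

The continuous relaxation peaks at (0, 2.67) with value 13.33; rounding to a feasible lattice point costs some objective.
(p,q)=(0,2): 3·0+2·2=4≤7, 6·0+3·2=6≤8, objective 10.
(p,q)=(0,1): 3·0+2·1=2≤7, 6·0+3·1=3≤8, objective 5.
The best lattice point is (0,2), giving 10.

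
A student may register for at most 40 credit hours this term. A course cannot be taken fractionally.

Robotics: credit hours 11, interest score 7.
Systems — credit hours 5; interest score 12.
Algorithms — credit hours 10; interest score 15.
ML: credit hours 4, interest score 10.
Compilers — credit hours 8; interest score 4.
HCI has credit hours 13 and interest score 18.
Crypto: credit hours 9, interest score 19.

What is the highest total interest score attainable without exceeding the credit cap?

Systems + Algorithms + HCI + Crypto: credit hours 5 + 10 + 13 + 9 = 37 ≤ 40, interest score 12 + 15 + 18 + 19 = 64.
Robotics + Systems + Algorithms + ML + Crypto: credit hours 11 + 5 + 10 + 4 + 9 = 39 ≤ 40, interest score 7 + 12 + 15 + 10 + 19 = 63.
Best is Systems, Algorithms, HCI, and Crypto with total interest score 64.

64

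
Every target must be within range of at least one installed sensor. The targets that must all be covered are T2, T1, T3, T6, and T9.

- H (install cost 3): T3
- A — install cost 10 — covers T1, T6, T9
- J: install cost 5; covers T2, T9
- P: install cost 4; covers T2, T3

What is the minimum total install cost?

Choose A and P: together they cover T2, T1, T3, T6, T9 — every target.
Total install cost: 10 + 4 = 14.
No cover costs less than 14.

14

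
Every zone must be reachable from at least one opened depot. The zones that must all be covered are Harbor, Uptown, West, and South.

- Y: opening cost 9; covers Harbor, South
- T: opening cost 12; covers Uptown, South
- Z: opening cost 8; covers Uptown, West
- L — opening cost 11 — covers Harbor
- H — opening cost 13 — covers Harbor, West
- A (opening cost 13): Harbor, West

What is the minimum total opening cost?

17

Choose Y and Z: together they cover Harbor, Uptown, West, South — every zone.
Total opening cost: 9 + 8 = 17.
No cover costs less than 17.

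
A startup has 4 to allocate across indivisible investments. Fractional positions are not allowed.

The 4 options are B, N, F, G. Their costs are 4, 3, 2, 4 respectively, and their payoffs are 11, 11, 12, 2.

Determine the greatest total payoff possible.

Treat it as a binary knapsack problem.
Allowing fractional choices, the relaxed optimum would be about 19.3, but investments are indivisible.
F: cost 2 ≤ 4, payoff 12.
N: cost 3 ≤ 4, payoff 11.
Best is F with total payoff 12.

12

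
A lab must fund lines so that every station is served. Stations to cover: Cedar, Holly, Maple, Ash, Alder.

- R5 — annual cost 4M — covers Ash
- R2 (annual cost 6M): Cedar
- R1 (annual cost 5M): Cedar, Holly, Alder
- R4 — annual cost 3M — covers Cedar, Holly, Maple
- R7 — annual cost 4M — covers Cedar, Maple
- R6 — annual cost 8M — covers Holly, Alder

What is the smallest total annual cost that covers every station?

Choose R5, R1, and R4: together they cover Cedar, Holly, Maple, Ash, Alder — every station.
Total annual cost: 4 + 5 + 3 = 12.
No cover costs less than 12.

12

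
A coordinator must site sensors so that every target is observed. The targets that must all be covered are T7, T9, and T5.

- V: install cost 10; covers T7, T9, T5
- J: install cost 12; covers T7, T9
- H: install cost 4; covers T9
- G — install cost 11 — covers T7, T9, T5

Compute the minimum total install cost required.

V alone covers T7, T9, T5 — every target.
Total install cost: 10.
No cover costs less than 10.

10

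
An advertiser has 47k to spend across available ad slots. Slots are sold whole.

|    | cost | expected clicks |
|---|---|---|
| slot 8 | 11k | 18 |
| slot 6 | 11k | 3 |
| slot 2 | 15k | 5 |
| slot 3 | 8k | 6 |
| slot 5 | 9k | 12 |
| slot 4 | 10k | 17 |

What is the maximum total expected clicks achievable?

53

Take slot 8, slot 3, slot 5, and slot 4: cost 11 + 8 + 9 + 10 = 38 ≤ 47, expected clicks 18 + 6 + 12 + 17 = 53.
No other feasible combination does better.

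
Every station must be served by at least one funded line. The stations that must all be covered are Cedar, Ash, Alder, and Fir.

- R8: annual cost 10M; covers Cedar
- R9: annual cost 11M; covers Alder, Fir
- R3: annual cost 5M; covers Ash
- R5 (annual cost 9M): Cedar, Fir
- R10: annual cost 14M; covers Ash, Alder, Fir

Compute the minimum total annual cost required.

23

The greedy cost-per-new-station heuristic would pick R5, R3, and R9 for 25, but a cheaper cover exists.
Choose R5 and R10: together they cover Cedar, Ash, Alder, Fir — every station.
Total annual cost: 9 + 14 = 23.
No cover costs less than 23.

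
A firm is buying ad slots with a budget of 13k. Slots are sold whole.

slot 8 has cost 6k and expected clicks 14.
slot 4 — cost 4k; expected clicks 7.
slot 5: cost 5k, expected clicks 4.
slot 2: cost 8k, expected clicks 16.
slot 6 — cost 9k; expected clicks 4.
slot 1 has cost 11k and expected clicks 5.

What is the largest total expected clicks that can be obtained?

Take slot 4 and slot 2: cost 4 + 8 = 12 ≤ 13, expected clicks 7 + 16 = 23.
No other feasible combination does better.

23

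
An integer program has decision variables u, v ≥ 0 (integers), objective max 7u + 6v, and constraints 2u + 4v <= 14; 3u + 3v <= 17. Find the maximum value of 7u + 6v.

35

(u,v)=(5,0): 2·5+4·0=10≤14, 3·5+3·0=15≤17, objective 35.
(u,v)=(4,1): 2·4+4·1=12≤14, 3·4+3·1=15≤17, objective 34.
No feasible integer point exceeds 35.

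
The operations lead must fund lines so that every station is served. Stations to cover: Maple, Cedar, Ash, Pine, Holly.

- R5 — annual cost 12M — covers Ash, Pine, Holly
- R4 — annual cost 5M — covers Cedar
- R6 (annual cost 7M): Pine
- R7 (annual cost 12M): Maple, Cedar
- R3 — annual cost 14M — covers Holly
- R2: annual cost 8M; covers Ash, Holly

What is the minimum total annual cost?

The greedy cost-per-new-station heuristic would pick R5, R4, and R7 for 29, but a cheaper cover exists.
Choose R5 and R7: together they cover Maple, Cedar, Ash, Pine, Holly — every station.
Total annual cost: 12 + 12 = 24.
No cover costs less than 24.

24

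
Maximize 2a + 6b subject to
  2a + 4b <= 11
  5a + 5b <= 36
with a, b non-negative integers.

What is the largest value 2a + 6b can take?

Relaxing integrality, the LP optimum is 16.50 at (a,b) = (0, 2.75), which is not an integer point.
(a,b)=(1,2): 2·1+4·2=10≤11, 5·1+5·2=15≤36, objective 14.
(a,b)=(0,2): 2·0+4·2=8≤11, 5·0+5·2=10≤36, objective 12.
The best lattice point is (1,2), giving 14.

14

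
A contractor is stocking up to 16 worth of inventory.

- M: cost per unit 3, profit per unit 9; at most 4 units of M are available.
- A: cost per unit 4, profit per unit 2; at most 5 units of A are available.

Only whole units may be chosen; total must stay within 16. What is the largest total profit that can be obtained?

This is a bounded integer knapsack.
Take 4×M and 1×A: cost 16 ≤ 16, profit 4·9 + 1·2 = 38.
M has the best ratio (9/3) and is taken to its limit of 4; remaining capacity is filled optimally with the others.

38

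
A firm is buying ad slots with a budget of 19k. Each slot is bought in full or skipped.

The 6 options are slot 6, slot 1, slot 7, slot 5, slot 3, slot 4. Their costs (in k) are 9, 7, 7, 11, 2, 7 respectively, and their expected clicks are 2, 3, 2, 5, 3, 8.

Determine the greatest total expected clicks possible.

14

This is an integer program with binary decision variables.
Allowing fractional choices, the relaxed optimum would be about 15.5, but ad slots are indivisible.
slot 5 + slot 4: cost 11 + 7 = 18 ≤ 19, expected clicks 5 + 8 = 13.
slot 1 + slot 3 + slot 4: cost 7 + 2 + 7 = 16 ≤ 19, expected clicks 3 + 3 + 8 = 14.
slot 7 + slot 3 + slot 4: cost 7 + 2 + 7 = 16 ≤ 19, expected clicks 2 + 3 + 8 = 13.
Best is slot 1, slot 3, and slot 4 with total expected clicks 14.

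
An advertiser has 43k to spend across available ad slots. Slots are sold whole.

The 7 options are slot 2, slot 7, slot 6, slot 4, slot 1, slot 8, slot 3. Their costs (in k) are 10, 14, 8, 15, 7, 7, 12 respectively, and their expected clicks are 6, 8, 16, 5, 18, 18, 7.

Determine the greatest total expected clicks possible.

Allowing fractional choices, the relaxed optimum would be about 64.4, but ad slots are indivisible.
slot 6 + slot 1 + slot 8 + slot 3: cost 8 + 7 + 7 + 12 = 34 ≤ 43, expected clicks 16 + 18 + 18 + 7 = 59.
slot 2 + slot 6 + slot 1 + slot 8: cost 10 + 8 + 7 + 7 = 32 ≤ 43, expected clicks 6 + 16 + 18 + 18 = 58.
slot 7 + slot 6 + slot 1 + slot 8: cost 14 + 8 + 7 + 7 = 36 ≤ 43, expected clicks 8 + 16 + 18 + 18 = 60.
Best is slot 7, slot 6, slot 1, and slot 8 with total expected clicks 60.

60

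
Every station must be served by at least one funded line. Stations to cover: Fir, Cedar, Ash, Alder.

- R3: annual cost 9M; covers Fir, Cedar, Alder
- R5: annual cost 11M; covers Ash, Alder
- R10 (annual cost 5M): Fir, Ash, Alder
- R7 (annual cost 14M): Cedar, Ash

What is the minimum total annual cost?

14

Choose R3 and R10: together they cover Fir, Cedar, Ash, Alder — every station.
Total annual cost: 9 + 5 = 14.
No cover costs less than 14.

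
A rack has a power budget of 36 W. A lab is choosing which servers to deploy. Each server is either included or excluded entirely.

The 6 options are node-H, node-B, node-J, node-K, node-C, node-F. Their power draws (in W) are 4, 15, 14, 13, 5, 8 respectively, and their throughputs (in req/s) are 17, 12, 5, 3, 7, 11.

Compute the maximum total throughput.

47

node-H + node-B + node-C + node-F: power draw 4 + 15 + 5 + 8 = 32 ≤ 36, throughput 17 + 12 + 7 + 11 = 47.
node-H + node-B + node-F: power draw 4 + 15 + 8 = 27 ≤ 36, throughput 17 + 12 + 11 = 40.
Best is node-H, node-B, node-C, and node-F with total throughput 47.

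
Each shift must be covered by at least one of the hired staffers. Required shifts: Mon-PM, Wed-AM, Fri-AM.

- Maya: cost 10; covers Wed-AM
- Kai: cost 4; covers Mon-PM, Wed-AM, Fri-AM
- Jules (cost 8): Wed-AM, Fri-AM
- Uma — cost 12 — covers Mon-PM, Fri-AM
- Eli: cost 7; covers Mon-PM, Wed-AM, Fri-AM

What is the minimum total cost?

Kai alone covers Mon-PM, Wed-AM, Fri-AM — every shift.
Total cost: 4.

4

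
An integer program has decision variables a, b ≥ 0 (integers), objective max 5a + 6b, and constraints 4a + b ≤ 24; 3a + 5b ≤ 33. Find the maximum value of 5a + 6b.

(a,b)=(4,4) is feasible, giving 44.
(a,b)=(5,3) is feasible, giving 43.
The best lattice point is (4,4), giving 44.

44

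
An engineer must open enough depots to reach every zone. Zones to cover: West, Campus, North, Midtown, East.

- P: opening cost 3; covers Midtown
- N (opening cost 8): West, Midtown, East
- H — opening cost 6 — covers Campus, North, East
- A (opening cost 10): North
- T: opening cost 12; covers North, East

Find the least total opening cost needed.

The greedy cost-per-new-zone heuristic would pick H, P, and N for 17, but a cheaper cover exists.
Choose N and H: together they cover West, Campus, North, Midtown, East — every zone.
Total opening cost: 8 + 6 = 14.
No cover costs less than 14.

14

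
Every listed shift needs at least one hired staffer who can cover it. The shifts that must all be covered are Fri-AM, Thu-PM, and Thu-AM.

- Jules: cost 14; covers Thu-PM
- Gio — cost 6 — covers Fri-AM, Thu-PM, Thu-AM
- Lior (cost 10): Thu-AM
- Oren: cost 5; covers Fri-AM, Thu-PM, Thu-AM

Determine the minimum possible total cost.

Oren alone covers Fri-AM, Thu-PM, Thu-AM — every shift.
Total cost: 5.
No cover costs less than 5.

5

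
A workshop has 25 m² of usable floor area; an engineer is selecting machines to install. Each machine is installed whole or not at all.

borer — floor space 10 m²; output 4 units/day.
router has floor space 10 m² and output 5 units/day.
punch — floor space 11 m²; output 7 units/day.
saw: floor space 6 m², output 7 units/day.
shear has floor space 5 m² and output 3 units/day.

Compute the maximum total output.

17

Allowing fractional choices, the relaxed optimum would be about 18.5, but machines are indivisible.
punch + saw + shear: floor space 11 + 6 + 5 = 22 ≤ 25, output 7 + 7 + 3 = 17.
router + saw + shear: floor space 10 + 6 + 5 = 21 ≤ 25, output 5 + 7 + 3 = 15.
Best is punch, saw, and shear with total output 17.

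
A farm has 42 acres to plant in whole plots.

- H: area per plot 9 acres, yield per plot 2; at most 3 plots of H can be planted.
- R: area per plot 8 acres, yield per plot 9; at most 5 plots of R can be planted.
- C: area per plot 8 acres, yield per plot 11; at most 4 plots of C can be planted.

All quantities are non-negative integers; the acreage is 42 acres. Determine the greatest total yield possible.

53

1×R and 4×C: area 40 ≤ 42, yield 1·9 + 4·11 = 53.
2×R and 3×C: area 40 ≤ 42, yield 2·9 + 3·11 = 51.
Best is 53.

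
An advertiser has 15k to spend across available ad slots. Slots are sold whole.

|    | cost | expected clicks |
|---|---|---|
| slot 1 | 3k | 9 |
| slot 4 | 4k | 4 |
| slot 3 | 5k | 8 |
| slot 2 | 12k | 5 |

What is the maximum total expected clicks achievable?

slot 1 + slot 4 + slot 3: cost 3 + 4 + 5 = 12 ≤ 15, expected clicks 9 + 4 + 8 = 21.
slot 1 + slot 3: cost 3 + 5 = 8 ≤ 15, expected clicks 9 + 8 = 17.
slot 1 + slot 2: cost 3 + 12 = 15 ≤ 15, expected clicks 9 + 5 = 14.
Best is slot 1, slot 4, and slot 3 with total expected clicks 21.

21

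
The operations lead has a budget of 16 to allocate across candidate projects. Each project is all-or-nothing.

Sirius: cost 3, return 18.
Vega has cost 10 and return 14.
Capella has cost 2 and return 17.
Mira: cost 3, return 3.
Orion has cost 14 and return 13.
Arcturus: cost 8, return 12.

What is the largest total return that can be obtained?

50

Allowing fractional choices, the relaxed optimum would be about 51.2, but projects are indivisible.
Sirius + Capella + Mira + Arcturus: cost 3 + 2 + 3 + 8 = 16 ≤ 16, return 18 + 17 + 3 + 12 = 50.
Sirius + Capella + Arcturus: cost 3 + 2 + 8 = 13 ≤ 16, return 18 + 17 + 12 = 47.
Sirius + Vega + Capella: cost 3 + 10 + 2 = 15 ≤ 16, return 18 + 14 + 17 = 49.
Best is Sirius, Capella, Mira, and Arcturus with total return 50.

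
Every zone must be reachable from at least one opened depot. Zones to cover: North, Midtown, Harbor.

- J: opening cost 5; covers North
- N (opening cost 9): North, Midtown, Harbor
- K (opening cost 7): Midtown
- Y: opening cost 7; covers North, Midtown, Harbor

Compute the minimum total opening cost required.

7

Y alone covers North, Midtown, Harbor — every zone.
Total opening cost: 7.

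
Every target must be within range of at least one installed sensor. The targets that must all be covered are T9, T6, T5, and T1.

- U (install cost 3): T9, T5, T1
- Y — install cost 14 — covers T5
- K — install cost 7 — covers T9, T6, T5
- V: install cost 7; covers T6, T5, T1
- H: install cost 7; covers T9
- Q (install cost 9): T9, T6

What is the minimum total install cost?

10

Choose U and K: together they cover T9, T6, T5, T1 — every target.
Total install cost: 3 + 7 = 10.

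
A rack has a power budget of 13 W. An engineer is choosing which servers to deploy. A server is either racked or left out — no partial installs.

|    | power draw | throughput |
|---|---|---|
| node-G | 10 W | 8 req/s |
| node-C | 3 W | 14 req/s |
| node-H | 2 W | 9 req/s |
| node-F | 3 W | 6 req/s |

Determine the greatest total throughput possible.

Take node-C, node-H, and node-F: power draw 3 + 2 + 3 = 8 ≤ 13, throughput 14 + 9 + 6 = 29.
No other feasible combination does better.

29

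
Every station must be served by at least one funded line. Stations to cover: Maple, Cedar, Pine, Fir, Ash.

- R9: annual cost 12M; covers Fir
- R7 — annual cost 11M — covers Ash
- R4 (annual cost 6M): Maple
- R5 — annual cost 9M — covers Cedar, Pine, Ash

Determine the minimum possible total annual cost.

27

Choose R9, R4, and R5: together they cover Maple, Cedar, Pine, Fir, Ash — every station.
Total annual cost: 12 + 6 + 9 = 27.
No cover costs less than 27.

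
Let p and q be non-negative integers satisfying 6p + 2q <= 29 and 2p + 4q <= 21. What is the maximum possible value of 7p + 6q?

(p,q)=(4,2): 6·4+2·2=28≤29, 2·4+4·2=16≤21, objective 40.
(p,q)=(3,3): 6·3+2·3=24≤29, 2·3+4·3=18≤21, objective 39.
(p,q)=(2,4): 6·2+2·4=20≤29, 2·2+4·4=20≤21, objective 38.
Maximum is 40 at (p,q)=(4,2).

40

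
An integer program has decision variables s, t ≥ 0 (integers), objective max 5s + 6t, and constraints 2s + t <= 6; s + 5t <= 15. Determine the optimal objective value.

(s,t)=(2,2): 2·2+1·2=6≤6, 1·2+5·2=12≤15, objective 22.
(s,t)=(0,3): 2·0+1·3=3≤6, 1·0+5·3=15≤15, objective 18.
(s,t)=(1,2): 2·1+1·2=4≤6, 1·1+5·2=11≤15, objective 17.
The best lattice point is (2,2), giving 22.

22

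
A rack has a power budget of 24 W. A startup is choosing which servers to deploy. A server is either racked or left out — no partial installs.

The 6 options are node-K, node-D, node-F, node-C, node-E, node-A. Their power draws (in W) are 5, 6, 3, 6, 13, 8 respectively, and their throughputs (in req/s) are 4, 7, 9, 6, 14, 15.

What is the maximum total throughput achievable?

38

node-K + node-D + node-F + node-A: power draw 5 + 6 + 3 + 8 = 22 ≤ 24, throughput 4 + 7 + 9 + 15 = 35.
node-F + node-E + node-A: power draw 3 + 13 + 8 = 24 ≤ 24, throughput 9 + 14 + 15 = 38.
node-D + node-F + node-C + node-A: power draw 6 + 3 + 6 + 8 = 23 ≤ 24, throughput 7 + 9 + 6 + 15 = 37.
Best is node-F, node-E, and node-A with total throughput 38.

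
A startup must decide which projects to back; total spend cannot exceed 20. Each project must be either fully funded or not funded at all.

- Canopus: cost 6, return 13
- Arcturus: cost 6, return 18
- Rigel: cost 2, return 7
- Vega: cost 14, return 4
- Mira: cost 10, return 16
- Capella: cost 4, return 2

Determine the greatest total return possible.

41

This is an integer program with binary decision variables.
Allowing fractional choices, the relaxed optimum would be about 47.6, but projects are indivisible.
Canopus + Arcturus + Rigel + Capella: cost 6 + 6 + 2 + 4 = 18 ≤ 20, return 13 + 18 + 7 + 2 = 40.
Canopus + Arcturus + Rigel: cost 6 + 6 + 2 = 14 ≤ 20, return 13 + 18 + 7 = 38.
Arcturus + Rigel + Mira: cost 6 + 2 + 10 = 18 ≤ 20, return 18 + 7 + 16 = 41.
Best is Arcturus, Rigel, and Mira with total return 41.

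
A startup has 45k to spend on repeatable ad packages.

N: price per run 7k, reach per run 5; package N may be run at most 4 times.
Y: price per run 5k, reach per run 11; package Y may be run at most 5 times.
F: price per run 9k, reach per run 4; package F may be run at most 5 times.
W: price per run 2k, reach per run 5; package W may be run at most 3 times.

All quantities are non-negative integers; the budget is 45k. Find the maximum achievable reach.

80

This is a bounded integer knapsack.
W has the best ratio (5/2); taking only W gives at most 3×5 = 15 (stopped by the supply cap of 3).
Mixing does better — 2×N, 5×Y, and 3×W: price 45 ≤ 45, reach 2·5 + 5·11 + 3·5 = 80.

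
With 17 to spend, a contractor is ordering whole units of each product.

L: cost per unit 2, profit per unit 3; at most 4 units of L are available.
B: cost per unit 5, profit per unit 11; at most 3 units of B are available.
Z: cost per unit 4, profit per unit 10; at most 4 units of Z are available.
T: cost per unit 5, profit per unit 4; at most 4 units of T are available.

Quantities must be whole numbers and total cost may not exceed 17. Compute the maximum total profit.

41

1×B and 3×Z: cost 17 ≤ 17, profit 1·11 + 3·10 = 41.
4×Z: cost 16 ≤ 17, profit 4·10 = 40.
Best is 41.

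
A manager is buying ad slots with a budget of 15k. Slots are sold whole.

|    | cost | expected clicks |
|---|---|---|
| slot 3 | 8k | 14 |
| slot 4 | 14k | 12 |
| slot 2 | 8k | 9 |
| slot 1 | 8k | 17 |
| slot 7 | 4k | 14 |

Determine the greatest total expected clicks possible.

Take slot 1 and slot 7: cost 8 + 4 = 12 ≤ 15, expected clicks 17 + 14 = 31.
No other feasible combination does better.

31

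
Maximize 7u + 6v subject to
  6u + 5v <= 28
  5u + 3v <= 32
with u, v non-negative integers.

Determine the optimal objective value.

33

Relaxing integrality, the LP optimum is 33.60 at (u,v) = (0, 5.6), which is not an integer point.
(u,v)=(3,2): 6·3+5·2=28≤28, 5·3+3·2=21≤32, objective 33.
(u,v)=(2,3): 6·2+5·3=27≤28, 5·2+3·3=19≤32, objective 32.
(u,v)=(1,4): 6·1+5·4=26≤28, 5·1+3·4=17≤32, objective 31.
No feasible integer point exceeds 33.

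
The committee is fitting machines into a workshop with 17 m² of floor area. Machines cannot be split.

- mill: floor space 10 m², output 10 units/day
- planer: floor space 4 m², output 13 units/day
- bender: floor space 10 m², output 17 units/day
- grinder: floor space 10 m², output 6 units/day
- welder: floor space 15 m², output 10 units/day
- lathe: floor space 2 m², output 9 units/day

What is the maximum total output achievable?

39

This is a 0-1 knapsack instance.
Allowing fractional choices, the relaxed optimum would be about 40.0, but machines are indivisible.
mill + planer + lathe: floor space 10 + 4 + 2 = 16 ≤ 17, output 10 + 13 + 9 = 32.
planer + bender + lathe: floor space 4 + 10 + 2 = 16 ≤ 17, output 13 + 17 + 9 = 39.
planer + bender: floor space 4 + 10 = 14 ≤ 17, output 13 + 17 = 30.
Best is planer, bender, and lathe with total output 39.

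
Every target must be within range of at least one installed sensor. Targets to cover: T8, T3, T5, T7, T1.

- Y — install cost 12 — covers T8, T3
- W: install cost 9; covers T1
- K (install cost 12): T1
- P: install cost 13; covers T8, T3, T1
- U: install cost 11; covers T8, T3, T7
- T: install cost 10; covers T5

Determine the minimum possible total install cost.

Choose W, U, and T: together they cover T8, T3, T5, T7, T1 — every target.
Total install cost: 9 + 11 + 10 = 30.
No cover costs less than 30.

30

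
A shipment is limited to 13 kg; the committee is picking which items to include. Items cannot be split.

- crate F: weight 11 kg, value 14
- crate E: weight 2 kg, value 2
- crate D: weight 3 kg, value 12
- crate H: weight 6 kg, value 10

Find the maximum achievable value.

This is an integer program with binary decision variables.
Allowing fractional choices, the relaxed optimum would be about 27.1, but items are indivisible.
crate D + crate H: weight 3 + 6 = 9 ≤ 13, value 12 + 10 = 22.
crate E + crate D + crate H: weight 2 + 3 + 6 = 11 ≤ 13, value 2 + 12 + 10 = 24.
Best is crate E, crate D, and crate H with total value 24.

24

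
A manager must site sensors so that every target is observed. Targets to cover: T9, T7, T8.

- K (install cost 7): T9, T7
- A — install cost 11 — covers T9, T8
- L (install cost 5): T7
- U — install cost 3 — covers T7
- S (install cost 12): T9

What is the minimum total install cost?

Choose A and U: together they cover T9, T7, T8 — every target.
Total install cost: 11 + 3 = 14.
No cover costs less than 14.

14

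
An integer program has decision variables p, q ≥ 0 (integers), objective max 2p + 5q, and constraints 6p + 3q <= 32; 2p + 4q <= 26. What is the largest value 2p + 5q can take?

32

Relaxing integrality, the LP optimum is 32.50 at (p,q) = (0, 6.5), which is not an integer point.
(p,q)=(1,6): 6·1+3·6=24≤32, 2·1+4·6=26≤26, objective 32.
(p,q)=(0,6): 6·0+3·6=18≤32, 2·0+4·6=24≤26, objective 30.
(p,q)=(2,5): 6·2+3·5=27≤32, 2·2+4·5=24≤26, objective 29.
No feasible integer point exceeds 32.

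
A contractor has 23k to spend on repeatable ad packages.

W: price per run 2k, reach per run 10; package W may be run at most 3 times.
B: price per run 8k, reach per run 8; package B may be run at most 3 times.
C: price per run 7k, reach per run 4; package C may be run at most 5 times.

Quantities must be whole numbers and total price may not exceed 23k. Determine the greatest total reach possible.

W has the best ratio (10/2); taking only W gives at most 3×10 = 30 (stopped by the supply cap of 3).
Mixing does better — 3×W and 2×B: price 22 ≤ 23, reach 3·10 + 2·8 = 46.

46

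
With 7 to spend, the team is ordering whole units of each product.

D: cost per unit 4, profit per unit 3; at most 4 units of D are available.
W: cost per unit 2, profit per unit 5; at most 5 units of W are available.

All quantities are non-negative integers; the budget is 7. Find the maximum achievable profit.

15

2×W: cost 4 ≤ 7, profit 2·5 = 10.
3×W: cost 6 ≤ 7, profit 3·5 = 15.
Best is 15.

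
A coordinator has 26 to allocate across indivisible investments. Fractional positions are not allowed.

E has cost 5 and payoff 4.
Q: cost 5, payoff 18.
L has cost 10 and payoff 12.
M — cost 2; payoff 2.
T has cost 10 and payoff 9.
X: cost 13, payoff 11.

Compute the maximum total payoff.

39

E + Q + L + M: cost 5 + 5 + 10 + 2 = 22 ≤ 26, payoff 4 + 18 + 12 + 2 = 36.
Q + L + T: cost 5 + 10 + 10 = 25 ≤ 26, payoff 18 + 12 + 9 = 39.
E + Q + M + X: cost 5 + 5 + 2 + 13 = 25 ≤ 26, payoff 4 + 18 + 2 + 11 = 35.
Best is Q, L, and T with total payoff 39.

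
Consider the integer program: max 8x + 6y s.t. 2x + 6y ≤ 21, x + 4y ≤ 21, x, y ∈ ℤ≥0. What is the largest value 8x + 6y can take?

80

(x,y)=(10,0) is feasible, giving 80.
(x,y)=(9,0) is feasible, giving 72.
Maximum is 80 at (x,y)=(10,0).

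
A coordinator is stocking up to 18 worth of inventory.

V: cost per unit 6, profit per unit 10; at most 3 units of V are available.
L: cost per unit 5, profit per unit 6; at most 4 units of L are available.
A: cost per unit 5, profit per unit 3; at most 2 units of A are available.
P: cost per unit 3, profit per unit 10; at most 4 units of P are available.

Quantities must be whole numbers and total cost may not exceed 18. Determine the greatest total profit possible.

P has the best ratio (10/3); taking only P gives at most 4×10 = 40 (stopped by the supply cap of 4).
Mixing does better — 1×V and 4×P: cost 18 ≤ 18, profit 1·10 + 4·10 = 50.

50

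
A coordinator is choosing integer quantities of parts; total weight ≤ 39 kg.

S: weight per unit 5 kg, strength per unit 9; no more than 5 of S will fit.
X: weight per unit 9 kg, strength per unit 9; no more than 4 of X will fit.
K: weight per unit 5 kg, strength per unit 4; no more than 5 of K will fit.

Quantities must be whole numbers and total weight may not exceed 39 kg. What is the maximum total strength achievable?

58

This is a bounded integer knapsack.
S has the best ratio (9/5); taking only S gives at most 5×9 = 45 (stopped by the supply cap of 5).
Mixing does better — 5×S, 1×X, and 1×K: weight 39 ≤ 39, strength 5·9 + 1·9 + 1·4 = 58.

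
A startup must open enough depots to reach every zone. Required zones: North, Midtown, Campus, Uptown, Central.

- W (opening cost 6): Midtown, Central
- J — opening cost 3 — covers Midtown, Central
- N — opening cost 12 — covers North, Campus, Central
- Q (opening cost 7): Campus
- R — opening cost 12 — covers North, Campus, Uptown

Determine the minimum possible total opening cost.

15

Choose J and R: together they cover North, Midtown, Campus, Uptown, Central — every zone.
Total opening cost: 3 + 12 = 15.
No cover costs less than 15.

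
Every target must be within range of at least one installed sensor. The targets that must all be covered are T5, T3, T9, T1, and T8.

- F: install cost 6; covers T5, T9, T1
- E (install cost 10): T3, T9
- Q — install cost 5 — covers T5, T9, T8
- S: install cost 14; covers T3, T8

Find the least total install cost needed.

Choose F and S: together they cover T5, T3, T9, T1, T8 — every target.
Total install cost: 6 + 14 = 20.

20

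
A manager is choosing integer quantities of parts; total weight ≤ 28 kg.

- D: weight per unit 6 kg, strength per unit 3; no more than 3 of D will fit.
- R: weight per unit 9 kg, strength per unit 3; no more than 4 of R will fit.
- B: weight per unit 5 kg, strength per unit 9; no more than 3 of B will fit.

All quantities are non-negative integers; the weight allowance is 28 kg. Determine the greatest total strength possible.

33

B has the best ratio (9/5); taking only B gives at most 3×9 = 27 (stopped by the supply cap of 3).
Mixing does better — 2×D and 3×B: weight 27 ≤ 28, strength 2·3 + 3·9 = 33.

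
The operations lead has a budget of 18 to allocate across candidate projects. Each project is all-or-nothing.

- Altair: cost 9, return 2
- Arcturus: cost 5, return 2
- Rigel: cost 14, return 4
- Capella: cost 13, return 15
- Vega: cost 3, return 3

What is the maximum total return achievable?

18

This is a 0-1 knapsack instance.
Allowing fractional choices, the relaxed optimum would be about 18.8, but projects are indivisible.
Arcturus + Capella: cost 5 + 13 = 18 ≤ 18, return 2 + 15 = 17.
Capella: cost 13 ≤ 18, return 15.
Capella + Vega: cost 13 + 3 = 16 ≤ 18, return 15 + 3 = 18.
Best is Capella and Vega with total return 18.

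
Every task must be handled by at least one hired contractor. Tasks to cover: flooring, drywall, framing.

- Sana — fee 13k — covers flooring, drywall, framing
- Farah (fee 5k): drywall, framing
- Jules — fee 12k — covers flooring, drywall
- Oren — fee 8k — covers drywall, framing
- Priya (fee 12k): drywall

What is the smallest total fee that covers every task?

13

The greedy cost-per-new-task heuristic would pick Farah and Jules for 17, but a cheaper cover exists.
Sana alone covers flooring, drywall, framing — every task.
Total fee: 13.
No cover costs less than 13.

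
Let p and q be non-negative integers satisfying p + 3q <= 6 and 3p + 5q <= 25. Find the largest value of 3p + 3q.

(p,q)=(6,0): 1·6+3·0=6≤6, 3·6+5·0=18≤25, objective 18.
(p,q)=(5,0): 1·5+3·0=5≤6, 3·5+5·0=15≤25, objective 15.
The best lattice point is (6,0), giving 18.

18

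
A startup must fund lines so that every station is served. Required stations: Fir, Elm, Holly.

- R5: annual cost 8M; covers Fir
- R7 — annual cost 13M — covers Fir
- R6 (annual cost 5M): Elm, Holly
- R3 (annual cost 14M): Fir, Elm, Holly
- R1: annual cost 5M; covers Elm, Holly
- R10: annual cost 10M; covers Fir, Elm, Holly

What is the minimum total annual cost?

The greedy cost-per-new-station heuristic would pick R6 and R5 for 13, but a cheaper cover exists.
R10 alone covers Fir, Elm, Holly — every station.
Total annual cost: 10.
No cover costs less than 10.

10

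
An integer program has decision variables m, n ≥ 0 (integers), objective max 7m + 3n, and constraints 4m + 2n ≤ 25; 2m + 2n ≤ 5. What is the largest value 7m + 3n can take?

14

(m,n)=(2,0) is feasible, giving 14.
(m,n)=(1,1) is feasible, giving 10.
(m,n)=(1,0) is feasible, giving 7.
Maximum is 14 at (m,n)=(2,0).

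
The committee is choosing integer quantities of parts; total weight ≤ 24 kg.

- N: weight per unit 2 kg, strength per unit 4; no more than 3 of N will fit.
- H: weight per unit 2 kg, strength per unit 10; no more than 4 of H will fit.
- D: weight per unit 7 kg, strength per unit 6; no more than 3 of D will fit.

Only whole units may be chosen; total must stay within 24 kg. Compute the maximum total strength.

58

H has the best ratio (10/2); taking only H gives at most 4×10 = 40 (stopped by the supply cap of 4).
Mixing does better — 3×N, 4×H, and 1×D: weight 21 ≤ 24, strength 3·4 + 4·10 + 1·6 = 58.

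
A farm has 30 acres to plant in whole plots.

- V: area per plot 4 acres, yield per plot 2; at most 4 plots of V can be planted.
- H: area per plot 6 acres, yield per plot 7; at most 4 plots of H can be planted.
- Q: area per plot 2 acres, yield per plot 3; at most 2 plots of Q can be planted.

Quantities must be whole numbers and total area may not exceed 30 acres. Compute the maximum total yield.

Take 4×H and 2×Q: area 28 ≤ 30, yield 4·7 + 2·3 = 34.
Q has the best ratio (3/2) and is taken to its limit of 2; remaining capacity is filled optimally with the others.

34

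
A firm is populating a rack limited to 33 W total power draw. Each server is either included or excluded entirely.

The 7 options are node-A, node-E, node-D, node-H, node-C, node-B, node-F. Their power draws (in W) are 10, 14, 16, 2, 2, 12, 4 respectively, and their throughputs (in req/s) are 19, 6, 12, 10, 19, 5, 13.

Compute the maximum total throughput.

This is an integer program with binary decision variables.
Take node-A, node-E, node-H, node-C, and node-F: power draw 10 + 14 + 2 + 2 + 4 = 32 ≤ 33, throughput 19 + 6 + 10 + 19 + 13 = 67.
No other feasible combination does better.

67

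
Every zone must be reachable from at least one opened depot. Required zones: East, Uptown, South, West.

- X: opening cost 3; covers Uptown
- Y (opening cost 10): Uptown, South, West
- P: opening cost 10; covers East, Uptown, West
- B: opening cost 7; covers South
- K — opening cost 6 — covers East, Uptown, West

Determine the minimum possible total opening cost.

This is a weighted set-cover instance.
Choose B and K: together they cover East, Uptown, South, West — every zone.
Total opening cost: 7 + 6 = 13.
No cover costs less than 13.

13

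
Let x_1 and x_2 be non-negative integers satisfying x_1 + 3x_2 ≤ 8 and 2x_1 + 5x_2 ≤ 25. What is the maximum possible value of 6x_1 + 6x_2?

48

(x_1,x_2)=(8,0): 1·8+3·0=8≤8, 2·8+5·0=16≤25, objective 48.
(x_1,x_2)=(7,0): 1·7+3·0=7≤8, 2·7+5·0=14≤25, objective 42.
No feasible integer point exceeds 48.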